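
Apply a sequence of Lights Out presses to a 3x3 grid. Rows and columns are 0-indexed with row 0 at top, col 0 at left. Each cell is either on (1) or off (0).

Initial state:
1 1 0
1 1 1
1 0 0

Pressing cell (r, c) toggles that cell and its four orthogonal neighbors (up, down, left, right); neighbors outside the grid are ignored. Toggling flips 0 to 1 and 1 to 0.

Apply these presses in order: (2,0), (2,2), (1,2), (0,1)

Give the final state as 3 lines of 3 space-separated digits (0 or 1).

After press 1 at (2,0):
1 1 0
0 1 1
0 1 0

After press 2 at (2,2):
1 1 0
0 1 0
0 0 1

After press 3 at (1,2):
1 1 1
0 0 1
0 0 0

After press 4 at (0,1):
0 0 0
0 1 1
0 0 0

Answer: 0 0 0
0 1 1
0 0 0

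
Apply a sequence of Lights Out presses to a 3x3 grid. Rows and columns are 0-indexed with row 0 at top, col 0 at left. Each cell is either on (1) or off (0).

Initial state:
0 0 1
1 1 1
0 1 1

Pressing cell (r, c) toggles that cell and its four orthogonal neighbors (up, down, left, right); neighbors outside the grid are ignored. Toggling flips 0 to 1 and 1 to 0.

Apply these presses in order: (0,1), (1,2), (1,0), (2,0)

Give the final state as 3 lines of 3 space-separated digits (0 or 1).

After press 1 at (0,1):
1 1 0
1 0 1
0 1 1

After press 2 at (1,2):
1 1 1
1 1 0
0 1 0

After press 3 at (1,0):
0 1 1
0 0 0
1 1 0

After press 4 at (2,0):
0 1 1
1 0 0
0 0 0

Answer: 0 1 1
1 0 0
0 0 0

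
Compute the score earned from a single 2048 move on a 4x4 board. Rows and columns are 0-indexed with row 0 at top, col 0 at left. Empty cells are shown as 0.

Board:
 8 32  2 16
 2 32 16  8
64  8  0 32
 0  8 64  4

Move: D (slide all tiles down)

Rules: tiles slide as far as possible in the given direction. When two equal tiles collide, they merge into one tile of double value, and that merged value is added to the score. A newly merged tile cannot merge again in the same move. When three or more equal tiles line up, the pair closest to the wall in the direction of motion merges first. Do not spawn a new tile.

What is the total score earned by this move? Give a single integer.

Slide down:
col 0: [8, 2, 64, 0] -> [0, 8, 2, 64]  score +0 (running 0)
col 1: [32, 32, 8, 8] -> [0, 0, 64, 16]  score +80 (running 80)
col 2: [2, 16, 0, 64] -> [0, 2, 16, 64]  score +0 (running 80)
col 3: [16, 8, 32, 4] -> [16, 8, 32, 4]  score +0 (running 80)
Board after move:
 0  0  0 16
 8  0  2  8
 2 64 16 32
64 16 64  4

Answer: 80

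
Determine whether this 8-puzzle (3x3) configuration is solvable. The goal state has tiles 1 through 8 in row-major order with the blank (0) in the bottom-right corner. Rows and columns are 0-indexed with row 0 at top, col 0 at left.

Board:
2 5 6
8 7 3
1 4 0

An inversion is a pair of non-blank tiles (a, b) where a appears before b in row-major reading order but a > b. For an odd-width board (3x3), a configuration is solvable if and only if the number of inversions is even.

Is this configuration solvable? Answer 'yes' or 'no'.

Inversions (pairs i<j in row-major order where tile[i] > tile[j] > 0): 15
15 is odd, so the puzzle is not solvable.

Answer: no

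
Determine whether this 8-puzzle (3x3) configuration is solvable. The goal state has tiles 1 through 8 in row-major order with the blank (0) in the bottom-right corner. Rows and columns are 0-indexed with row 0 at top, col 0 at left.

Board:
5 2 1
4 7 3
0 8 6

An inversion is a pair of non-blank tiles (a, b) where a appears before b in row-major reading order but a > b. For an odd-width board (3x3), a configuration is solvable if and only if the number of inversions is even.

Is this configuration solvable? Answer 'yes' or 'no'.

Answer: no

Derivation:
Inversions (pairs i<j in row-major order where tile[i] > tile[j] > 0): 9
9 is odd, so the puzzle is not solvable.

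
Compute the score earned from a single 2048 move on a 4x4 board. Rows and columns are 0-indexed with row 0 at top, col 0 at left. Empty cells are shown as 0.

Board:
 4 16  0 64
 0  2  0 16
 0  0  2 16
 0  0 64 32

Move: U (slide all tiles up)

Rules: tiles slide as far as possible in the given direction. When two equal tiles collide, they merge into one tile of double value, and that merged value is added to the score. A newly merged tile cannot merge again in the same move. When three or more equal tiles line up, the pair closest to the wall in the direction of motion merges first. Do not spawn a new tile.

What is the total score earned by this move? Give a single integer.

Answer: 32

Derivation:
Slide up:
col 0: [4, 0, 0, 0] -> [4, 0, 0, 0]  score +0 (running 0)
col 1: [16, 2, 0, 0] -> [16, 2, 0, 0]  score +0 (running 0)
col 2: [0, 0, 2, 64] -> [2, 64, 0, 0]  score +0 (running 0)
col 3: [64, 16, 16, 32] -> [64, 32, 32, 0]  score +32 (running 32)
Board after move:
 4 16  2 64
 0  2 64 32
 0  0  0 32
 0  0  0  0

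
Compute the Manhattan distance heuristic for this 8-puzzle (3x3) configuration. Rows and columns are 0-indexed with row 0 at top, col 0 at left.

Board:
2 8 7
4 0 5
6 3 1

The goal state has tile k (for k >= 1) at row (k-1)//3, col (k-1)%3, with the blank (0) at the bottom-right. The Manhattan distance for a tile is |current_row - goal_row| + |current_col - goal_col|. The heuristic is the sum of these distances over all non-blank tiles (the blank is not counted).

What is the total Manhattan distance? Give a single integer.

Answer: 18

Derivation:
Tile 2: (0,0)->(0,1) = 1
Tile 8: (0,1)->(2,1) = 2
Tile 7: (0,2)->(2,0) = 4
Tile 4: (1,0)->(1,0) = 0
Tile 5: (1,2)->(1,1) = 1
Tile 6: (2,0)->(1,2) = 3
Tile 3: (2,1)->(0,2) = 3
Tile 1: (2,2)->(0,0) = 4
Sum: 1 + 2 + 4 + 0 + 1 + 3 + 3 + 4 = 18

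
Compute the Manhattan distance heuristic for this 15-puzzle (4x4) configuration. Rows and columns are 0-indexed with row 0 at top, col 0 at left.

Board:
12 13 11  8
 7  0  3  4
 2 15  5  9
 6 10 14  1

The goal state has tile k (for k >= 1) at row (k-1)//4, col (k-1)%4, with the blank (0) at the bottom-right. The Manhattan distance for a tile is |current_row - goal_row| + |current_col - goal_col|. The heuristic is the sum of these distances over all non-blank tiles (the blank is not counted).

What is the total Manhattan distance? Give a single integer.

Tile 12: at (0,0), goal (2,3), distance |0-2|+|0-3| = 5
Tile 13: at (0,1), goal (3,0), distance |0-3|+|1-0| = 4
Tile 11: at (0,2), goal (2,2), distance |0-2|+|2-2| = 2
Tile 8: at (0,3), goal (1,3), distance |0-1|+|3-3| = 1
Tile 7: at (1,0), goal (1,2), distance |1-1|+|0-2| = 2
Tile 3: at (1,2), goal (0,2), distance |1-0|+|2-2| = 1
Tile 4: at (1,3), goal (0,3), distance |1-0|+|3-3| = 1
Tile 2: at (2,0), goal (0,1), distance |2-0|+|0-1| = 3
Tile 15: at (2,1), goal (3,2), distance |2-3|+|1-2| = 2
Tile 5: at (2,2), goal (1,0), distance |2-1|+|2-0| = 3
Tile 9: at (2,3), goal (2,0), distance |2-2|+|3-0| = 3
Tile 6: at (3,0), goal (1,1), distance |3-1|+|0-1| = 3
Tile 10: at (3,1), goal (2,1), distance |3-2|+|1-1| = 1
Tile 14: at (3,2), goal (3,1), distance |3-3|+|2-1| = 1
Tile 1: at (3,3), goal (0,0), distance |3-0|+|3-0| = 6
Sum: 5 + 4 + 2 + 1 + 2 + 1 + 1 + 3 + 2 + 3 + 3 + 3 + 1 + 1 + 6 = 38

Answer: 38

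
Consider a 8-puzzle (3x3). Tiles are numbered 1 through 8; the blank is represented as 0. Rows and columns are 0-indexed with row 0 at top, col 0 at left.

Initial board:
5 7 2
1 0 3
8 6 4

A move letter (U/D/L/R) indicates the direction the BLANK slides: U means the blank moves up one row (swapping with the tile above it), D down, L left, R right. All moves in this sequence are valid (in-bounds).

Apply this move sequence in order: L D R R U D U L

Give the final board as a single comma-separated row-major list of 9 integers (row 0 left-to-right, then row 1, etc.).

Answer: 5, 7, 2, 8, 0, 1, 6, 4, 3

Derivation:
After move 1 (L):
5 7 2
0 1 3
8 6 4

After move 2 (D):
5 7 2
8 1 3
0 6 4

After move 3 (R):
5 7 2
8 1 3
6 0 4

After move 4 (R):
5 7 2
8 1 3
6 4 0

After move 5 (U):
5 7 2
8 1 0
6 4 3

After move 6 (D):
5 7 2
8 1 3
6 4 0

After move 7 (U):
5 7 2
8 1 0
6 4 3

After move 8 (L):
5 7 2
8 0 1
6 4 3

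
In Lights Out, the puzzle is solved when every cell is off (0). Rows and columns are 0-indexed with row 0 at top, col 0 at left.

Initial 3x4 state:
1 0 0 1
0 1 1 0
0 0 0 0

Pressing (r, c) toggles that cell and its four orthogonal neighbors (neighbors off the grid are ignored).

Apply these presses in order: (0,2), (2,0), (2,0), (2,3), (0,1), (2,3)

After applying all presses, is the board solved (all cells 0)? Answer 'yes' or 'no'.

After press 1 at (0,2):
1 1 1 0
0 1 0 0
0 0 0 0

After press 2 at (2,0):
1 1 1 0
1 1 0 0
1 1 0 0

After press 3 at (2,0):
1 1 1 0
0 1 0 0
0 0 0 0

After press 4 at (2,3):
1 1 1 0
0 1 0 1
0 0 1 1

After press 5 at (0,1):
0 0 0 0
0 0 0 1
0 0 1 1

After press 6 at (2,3):
0 0 0 0
0 0 0 0
0 0 0 0

Lights still on: 0

Answer: yes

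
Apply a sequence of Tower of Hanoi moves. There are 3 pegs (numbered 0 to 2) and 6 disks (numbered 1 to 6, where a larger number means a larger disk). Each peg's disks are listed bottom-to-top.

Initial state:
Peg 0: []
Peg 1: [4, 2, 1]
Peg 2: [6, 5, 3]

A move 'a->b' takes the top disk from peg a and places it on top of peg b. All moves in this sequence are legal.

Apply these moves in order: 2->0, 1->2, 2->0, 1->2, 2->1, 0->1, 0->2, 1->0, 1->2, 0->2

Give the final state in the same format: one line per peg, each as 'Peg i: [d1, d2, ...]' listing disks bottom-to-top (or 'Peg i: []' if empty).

Answer: Peg 0: []
Peg 1: [4]
Peg 2: [6, 5, 3, 2, 1]

Derivation:
After move 1 (2->0):
Peg 0: [3]
Peg 1: [4, 2, 1]
Peg 2: [6, 5]

After move 2 (1->2):
Peg 0: [3]
Peg 1: [4, 2]
Peg 2: [6, 5, 1]

After move 3 (2->0):
Peg 0: [3, 1]
Peg 1: [4, 2]
Peg 2: [6, 5]

After move 4 (1->2):
Peg 0: [3, 1]
Peg 1: [4]
Peg 2: [6, 5, 2]

After move 5 (2->1):
Peg 0: [3, 1]
Peg 1: [4, 2]
Peg 2: [6, 5]

After move 6 (0->1):
Peg 0: [3]
Peg 1: [4, 2, 1]
Peg 2: [6, 5]

After move 7 (0->2):
Peg 0: []
Peg 1: [4, 2, 1]
Peg 2: [6, 5, 3]

After move 8 (1->0):
Peg 0: [1]
Peg 1: [4, 2]
Peg 2: [6, 5, 3]

After move 9 (1->2):
Peg 0: [1]
Peg 1: [4]
Peg 2: [6, 5, 3, 2]

After move 10 (0->2):
Peg 0: []
Peg 1: [4]
Peg 2: [6, 5, 3, 2, 1]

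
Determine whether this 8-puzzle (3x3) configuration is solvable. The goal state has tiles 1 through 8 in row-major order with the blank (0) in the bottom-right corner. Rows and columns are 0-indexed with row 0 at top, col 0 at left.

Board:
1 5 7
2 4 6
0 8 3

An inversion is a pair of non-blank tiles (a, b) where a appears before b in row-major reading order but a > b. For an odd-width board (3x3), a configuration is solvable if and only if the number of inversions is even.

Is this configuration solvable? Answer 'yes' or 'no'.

Inversions (pairs i<j in row-major order where tile[i] > tile[j] > 0): 10
10 is even, so the puzzle is solvable.

Answer: yes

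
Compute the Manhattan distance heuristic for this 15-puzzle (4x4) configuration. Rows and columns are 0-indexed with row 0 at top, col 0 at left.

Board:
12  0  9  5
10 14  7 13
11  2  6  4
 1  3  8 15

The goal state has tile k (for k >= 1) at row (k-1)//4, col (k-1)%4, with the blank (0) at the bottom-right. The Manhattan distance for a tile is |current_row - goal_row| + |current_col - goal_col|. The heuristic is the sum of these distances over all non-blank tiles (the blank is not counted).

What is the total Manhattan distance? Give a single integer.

Answer: 41

Derivation:
Tile 12: (0,0)->(2,3) = 5
Tile 9: (0,2)->(2,0) = 4
Tile 5: (0,3)->(1,0) = 4
Tile 10: (1,0)->(2,1) = 2
Tile 14: (1,1)->(3,1) = 2
Tile 7: (1,2)->(1,2) = 0
Tile 13: (1,3)->(3,0) = 5
Tile 11: (2,0)->(2,2) = 2
Tile 2: (2,1)->(0,1) = 2
Tile 6: (2,2)->(1,1) = 2
Tile 4: (2,3)->(0,3) = 2
Tile 1: (3,0)->(0,0) = 3
Tile 3: (3,1)->(0,2) = 4
Tile 8: (3,2)->(1,3) = 3
Tile 15: (3,3)->(3,2) = 1
Sum: 5 + 4 + 4 + 2 + 2 + 0 + 5 + 2 + 2 + 2 + 2 + 3 + 4 + 3 + 1 = 41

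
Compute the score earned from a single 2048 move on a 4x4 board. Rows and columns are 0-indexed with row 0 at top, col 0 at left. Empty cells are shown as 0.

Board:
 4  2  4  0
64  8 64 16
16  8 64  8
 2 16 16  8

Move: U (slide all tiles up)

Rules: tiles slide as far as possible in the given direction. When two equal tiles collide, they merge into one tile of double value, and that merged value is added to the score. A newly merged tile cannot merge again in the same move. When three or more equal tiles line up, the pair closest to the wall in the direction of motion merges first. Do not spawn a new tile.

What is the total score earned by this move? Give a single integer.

Answer: 160

Derivation:
Slide up:
col 0: [4, 64, 16, 2] -> [4, 64, 16, 2]  score +0 (running 0)
col 1: [2, 8, 8, 16] -> [2, 16, 16, 0]  score +16 (running 16)
col 2: [4, 64, 64, 16] -> [4, 128, 16, 0]  score +128 (running 144)
col 3: [0, 16, 8, 8] -> [16, 16, 0, 0]  score +16 (running 160)
Board after move:
  4   2   4  16
 64  16 128  16
 16  16  16   0
  2   0   0   0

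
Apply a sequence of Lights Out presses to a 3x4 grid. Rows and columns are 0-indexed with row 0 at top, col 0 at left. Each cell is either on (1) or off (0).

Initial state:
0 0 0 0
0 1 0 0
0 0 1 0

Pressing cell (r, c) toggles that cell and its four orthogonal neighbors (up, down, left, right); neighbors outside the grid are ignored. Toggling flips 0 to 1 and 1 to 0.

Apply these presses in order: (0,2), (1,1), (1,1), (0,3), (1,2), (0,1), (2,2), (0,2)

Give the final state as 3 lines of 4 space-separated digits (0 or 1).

After press 1 at (0,2):
0 1 1 1
0 1 1 0
0 0 1 0

After press 2 at (1,1):
0 0 1 1
1 0 0 0
0 1 1 0

After press 3 at (1,1):
0 1 1 1
0 1 1 0
0 0 1 0

After press 4 at (0,3):
0 1 0 0
0 1 1 1
0 0 1 0

After press 5 at (1,2):
0 1 1 0
0 0 0 0
0 0 0 0

After press 6 at (0,1):
1 0 0 0
0 1 0 0
0 0 0 0

After press 7 at (2,2):
1 0 0 0
0 1 1 0
0 1 1 1

After press 8 at (0,2):
1 1 1 1
0 1 0 0
0 1 1 1

Answer: 1 1 1 1
0 1 0 0
0 1 1 1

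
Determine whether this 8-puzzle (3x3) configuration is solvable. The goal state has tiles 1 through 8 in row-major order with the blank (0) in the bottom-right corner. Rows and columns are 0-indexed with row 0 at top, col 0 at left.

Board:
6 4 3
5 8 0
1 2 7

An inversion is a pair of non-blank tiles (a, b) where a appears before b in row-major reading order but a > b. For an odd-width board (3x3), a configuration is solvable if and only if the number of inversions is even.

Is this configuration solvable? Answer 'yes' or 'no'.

Inversions (pairs i<j in row-major order where tile[i] > tile[j] > 0): 15
15 is odd, so the puzzle is not solvable.

Answer: no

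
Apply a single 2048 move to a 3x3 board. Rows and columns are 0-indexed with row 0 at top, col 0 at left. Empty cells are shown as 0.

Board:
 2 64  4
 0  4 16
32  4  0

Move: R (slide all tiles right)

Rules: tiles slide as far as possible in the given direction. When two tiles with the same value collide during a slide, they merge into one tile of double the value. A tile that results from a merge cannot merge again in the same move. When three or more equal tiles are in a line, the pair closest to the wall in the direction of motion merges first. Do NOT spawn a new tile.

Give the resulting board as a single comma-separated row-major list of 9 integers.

Answer: 2, 64, 4, 0, 4, 16, 0, 32, 4

Derivation:
Slide right:
row 0: [2, 64, 4] -> [2, 64, 4]
row 1: [0, 4, 16] -> [0, 4, 16]
row 2: [32, 4, 0] -> [0, 32, 4]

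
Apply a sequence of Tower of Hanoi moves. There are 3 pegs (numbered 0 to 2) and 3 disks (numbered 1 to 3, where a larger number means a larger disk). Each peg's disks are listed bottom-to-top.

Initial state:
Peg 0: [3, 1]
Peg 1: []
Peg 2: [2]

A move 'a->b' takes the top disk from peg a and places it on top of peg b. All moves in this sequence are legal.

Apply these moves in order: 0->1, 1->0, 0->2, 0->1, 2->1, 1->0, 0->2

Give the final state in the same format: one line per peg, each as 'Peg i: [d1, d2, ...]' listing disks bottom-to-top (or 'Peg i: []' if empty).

Answer: Peg 0: []
Peg 1: [3]
Peg 2: [2, 1]

Derivation:
After move 1 (0->1):
Peg 0: [3]
Peg 1: [1]
Peg 2: [2]

After move 2 (1->0):
Peg 0: [3, 1]
Peg 1: []
Peg 2: [2]

After move 3 (0->2):
Peg 0: [3]
Peg 1: []
Peg 2: [2, 1]

After move 4 (0->1):
Peg 0: []
Peg 1: [3]
Peg 2: [2, 1]

After move 5 (2->1):
Peg 0: []
Peg 1: [3, 1]
Peg 2: [2]

After move 6 (1->0):
Peg 0: [1]
Peg 1: [3]
Peg 2: [2]

After move 7 (0->2):
Peg 0: []
Peg 1: [3]
Peg 2: [2, 1]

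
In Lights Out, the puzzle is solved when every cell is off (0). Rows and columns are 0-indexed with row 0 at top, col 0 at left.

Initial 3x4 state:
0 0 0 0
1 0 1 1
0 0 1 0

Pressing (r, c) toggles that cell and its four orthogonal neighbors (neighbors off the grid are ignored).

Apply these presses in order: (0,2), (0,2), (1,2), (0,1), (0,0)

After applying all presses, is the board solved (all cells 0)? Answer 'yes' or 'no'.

After press 1 at (0,2):
0 1 1 1
1 0 0 1
0 0 1 0

After press 2 at (0,2):
0 0 0 0
1 0 1 1
0 0 1 0

After press 3 at (1,2):
0 0 1 0
1 1 0 0
0 0 0 0

After press 4 at (0,1):
1 1 0 0
1 0 0 0
0 0 0 0

After press 5 at (0,0):
0 0 0 0
0 0 0 0
0 0 0 0

Lights still on: 0

Answer: yes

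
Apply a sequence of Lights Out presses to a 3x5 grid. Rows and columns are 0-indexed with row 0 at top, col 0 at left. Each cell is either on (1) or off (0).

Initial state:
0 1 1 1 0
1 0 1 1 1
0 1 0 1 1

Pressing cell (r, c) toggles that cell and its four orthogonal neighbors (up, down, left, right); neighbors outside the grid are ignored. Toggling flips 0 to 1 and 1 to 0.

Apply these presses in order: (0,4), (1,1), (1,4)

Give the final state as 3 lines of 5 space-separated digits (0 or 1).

Answer: 0 0 1 0 0
0 1 0 0 1
0 0 0 1 0

Derivation:
After press 1 at (0,4):
0 1 1 0 1
1 0 1 1 0
0 1 0 1 1

After press 2 at (1,1):
0 0 1 0 1
0 1 0 1 0
0 0 0 1 1

After press 3 at (1,4):
0 0 1 0 0
0 1 0 0 1
0 0 0 1 0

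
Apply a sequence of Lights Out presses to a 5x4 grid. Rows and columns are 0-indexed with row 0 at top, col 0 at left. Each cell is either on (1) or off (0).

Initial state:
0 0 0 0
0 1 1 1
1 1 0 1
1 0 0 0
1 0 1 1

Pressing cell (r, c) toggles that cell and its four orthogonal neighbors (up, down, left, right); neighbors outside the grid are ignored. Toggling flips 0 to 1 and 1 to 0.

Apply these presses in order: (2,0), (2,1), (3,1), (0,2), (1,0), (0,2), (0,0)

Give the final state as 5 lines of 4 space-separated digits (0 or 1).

After press 1 at (2,0):
0 0 0 0
1 1 1 1
0 0 0 1
0 0 0 0
1 0 1 1

After press 2 at (2,1):
0 0 0 0
1 0 1 1
1 1 1 1
0 1 0 0
1 0 1 1

After press 3 at (3,1):
0 0 0 0
1 0 1 1
1 0 1 1
1 0 1 0
1 1 1 1

After press 4 at (0,2):
0 1 1 1
1 0 0 1
1 0 1 1
1 0 1 0
1 1 1 1

After press 5 at (1,0):
1 1 1 1
0 1 0 1
0 0 1 1
1 0 1 0
1 1 1 1

After press 6 at (0,2):
1 0 0 0
0 1 1 1
0 0 1 1
1 0 1 0
1 1 1 1

After press 7 at (0,0):
0 1 0 0
1 1 1 1
0 0 1 1
1 0 1 0
1 1 1 1

Answer: 0 1 0 0
1 1 1 1
0 0 1 1
1 0 1 0
1 1 1 1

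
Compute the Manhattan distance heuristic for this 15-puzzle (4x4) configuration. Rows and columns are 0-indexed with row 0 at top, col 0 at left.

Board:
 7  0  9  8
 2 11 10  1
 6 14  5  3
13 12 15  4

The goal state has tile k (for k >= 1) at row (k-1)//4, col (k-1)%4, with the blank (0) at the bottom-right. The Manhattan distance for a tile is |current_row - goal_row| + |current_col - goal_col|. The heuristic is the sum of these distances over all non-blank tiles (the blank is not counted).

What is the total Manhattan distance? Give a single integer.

Tile 7: (0,0)->(1,2) = 3
Tile 9: (0,2)->(2,0) = 4
Tile 8: (0,3)->(1,3) = 1
Tile 2: (1,0)->(0,1) = 2
Tile 11: (1,1)->(2,2) = 2
Tile 10: (1,2)->(2,1) = 2
Tile 1: (1,3)->(0,0) = 4
Tile 6: (2,0)->(1,1) = 2
Tile 14: (2,1)->(3,1) = 1
Tile 5: (2,2)->(1,0) = 3
Tile 3: (2,3)->(0,2) = 3
Tile 13: (3,0)->(3,0) = 0
Tile 12: (3,1)->(2,3) = 3
Tile 15: (3,2)->(3,2) = 0
Tile 4: (3,3)->(0,3) = 3
Sum: 3 + 4 + 1 + 2 + 2 + 2 + 4 + 2 + 1 + 3 + 3 + 0 + 3 + 0 + 3 = 33

Answer: 33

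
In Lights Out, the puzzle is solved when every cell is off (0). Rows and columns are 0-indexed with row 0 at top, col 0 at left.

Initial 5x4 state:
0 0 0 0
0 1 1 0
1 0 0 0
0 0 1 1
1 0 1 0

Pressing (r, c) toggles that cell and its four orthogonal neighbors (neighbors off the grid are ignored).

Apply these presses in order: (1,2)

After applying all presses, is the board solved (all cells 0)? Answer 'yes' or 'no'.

Answer: no

Derivation:
After press 1 at (1,2):
0 0 1 0
0 0 0 1
1 0 1 0
0 0 1 1
1 0 1 0

Lights still on: 8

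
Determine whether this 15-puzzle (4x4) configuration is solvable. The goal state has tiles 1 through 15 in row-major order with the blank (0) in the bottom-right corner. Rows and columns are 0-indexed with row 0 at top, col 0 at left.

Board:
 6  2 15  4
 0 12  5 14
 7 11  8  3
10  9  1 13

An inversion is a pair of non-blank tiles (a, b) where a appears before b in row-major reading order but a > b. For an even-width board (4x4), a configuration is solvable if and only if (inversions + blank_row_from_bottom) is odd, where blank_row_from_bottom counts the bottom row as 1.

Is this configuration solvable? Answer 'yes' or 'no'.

Answer: no

Derivation:
Inversions: 51
Blank is in row 1 (0-indexed from top), which is row 3 counting from the bottom (bottom = 1).
51 + 3 = 54, which is even, so the puzzle is not solvable.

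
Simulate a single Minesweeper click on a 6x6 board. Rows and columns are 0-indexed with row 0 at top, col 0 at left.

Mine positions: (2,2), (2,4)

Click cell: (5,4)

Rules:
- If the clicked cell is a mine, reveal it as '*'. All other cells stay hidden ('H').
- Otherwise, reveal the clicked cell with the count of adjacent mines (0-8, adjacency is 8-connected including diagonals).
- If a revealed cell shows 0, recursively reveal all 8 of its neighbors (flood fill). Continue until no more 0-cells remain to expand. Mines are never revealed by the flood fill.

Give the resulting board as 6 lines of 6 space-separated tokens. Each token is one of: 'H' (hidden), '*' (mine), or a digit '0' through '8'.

0 0 0 0 0 0
0 1 1 2 1 1
0 1 H H H H
0 1 1 2 1 1
0 0 0 0 0 0
0 0 0 0 0 0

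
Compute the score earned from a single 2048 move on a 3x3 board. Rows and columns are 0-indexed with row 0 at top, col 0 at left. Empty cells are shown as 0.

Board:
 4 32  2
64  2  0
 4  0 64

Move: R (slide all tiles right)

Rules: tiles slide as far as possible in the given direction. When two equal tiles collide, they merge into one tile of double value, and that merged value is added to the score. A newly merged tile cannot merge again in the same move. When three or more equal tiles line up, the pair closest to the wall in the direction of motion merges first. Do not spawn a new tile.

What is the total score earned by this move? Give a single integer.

Answer: 0

Derivation:
Slide right:
row 0: [4, 32, 2] -> [4, 32, 2]  score +0 (running 0)
row 1: [64, 2, 0] -> [0, 64, 2]  score +0 (running 0)
row 2: [4, 0, 64] -> [0, 4, 64]  score +0 (running 0)
Board after move:
 4 32  2
 0 64  2
 0  4 64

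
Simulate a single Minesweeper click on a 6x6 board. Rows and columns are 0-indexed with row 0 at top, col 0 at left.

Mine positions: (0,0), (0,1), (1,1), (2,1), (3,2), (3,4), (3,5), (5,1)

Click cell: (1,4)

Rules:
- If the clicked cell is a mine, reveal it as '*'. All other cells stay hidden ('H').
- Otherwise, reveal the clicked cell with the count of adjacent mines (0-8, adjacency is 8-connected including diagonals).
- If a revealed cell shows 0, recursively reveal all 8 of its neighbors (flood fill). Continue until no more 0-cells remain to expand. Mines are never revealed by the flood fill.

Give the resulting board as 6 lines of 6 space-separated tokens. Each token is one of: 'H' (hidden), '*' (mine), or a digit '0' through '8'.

H H 2 0 0 0
H H 3 0 0 0
H H 3 2 2 2
H H H H H H
H H H H H H
H H H H H H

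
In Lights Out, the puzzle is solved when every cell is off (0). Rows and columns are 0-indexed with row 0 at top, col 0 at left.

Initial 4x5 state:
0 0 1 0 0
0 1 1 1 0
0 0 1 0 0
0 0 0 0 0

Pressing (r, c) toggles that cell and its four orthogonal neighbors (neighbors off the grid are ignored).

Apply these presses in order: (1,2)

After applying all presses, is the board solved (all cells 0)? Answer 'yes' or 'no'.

After press 1 at (1,2):
0 0 0 0 0
0 0 0 0 0
0 0 0 0 0
0 0 0 0 0

Lights still on: 0

Answer: yes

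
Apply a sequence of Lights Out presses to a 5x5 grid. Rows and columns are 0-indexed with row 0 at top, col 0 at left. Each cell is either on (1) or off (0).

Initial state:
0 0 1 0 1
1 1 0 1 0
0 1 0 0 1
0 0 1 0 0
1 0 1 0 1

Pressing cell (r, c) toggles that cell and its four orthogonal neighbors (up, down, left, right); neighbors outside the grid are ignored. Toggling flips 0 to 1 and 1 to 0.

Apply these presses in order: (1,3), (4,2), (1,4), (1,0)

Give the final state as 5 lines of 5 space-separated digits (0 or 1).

After press 1 at (1,3):
0 0 1 1 1
1 1 1 0 1
0 1 0 1 1
0 0 1 0 0
1 0 1 0 1

After press 2 at (4,2):
0 0 1 1 1
1 1 1 0 1
0 1 0 1 1
0 0 0 0 0
1 1 0 1 1

After press 3 at (1,4):
0 0 1 1 0
1 1 1 1 0
0 1 0 1 0
0 0 0 0 0
1 1 0 1 1

After press 4 at (1,0):
1 0 1 1 0
0 0 1 1 0
1 1 0 1 0
0 0 0 0 0
1 1 0 1 1

Answer: 1 0 1 1 0
0 0 1 1 0
1 1 0 1 0
0 0 0 0 0
1 1 0 1 1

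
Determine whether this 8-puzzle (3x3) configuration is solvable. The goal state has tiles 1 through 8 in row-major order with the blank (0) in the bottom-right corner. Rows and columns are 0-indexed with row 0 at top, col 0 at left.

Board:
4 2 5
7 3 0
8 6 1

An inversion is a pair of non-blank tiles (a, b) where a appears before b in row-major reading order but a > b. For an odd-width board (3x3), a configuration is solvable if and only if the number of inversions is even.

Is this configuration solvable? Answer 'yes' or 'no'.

Inversions (pairs i<j in row-major order where tile[i] > tile[j] > 0): 13
13 is odd, so the puzzle is not solvable.

Answer: no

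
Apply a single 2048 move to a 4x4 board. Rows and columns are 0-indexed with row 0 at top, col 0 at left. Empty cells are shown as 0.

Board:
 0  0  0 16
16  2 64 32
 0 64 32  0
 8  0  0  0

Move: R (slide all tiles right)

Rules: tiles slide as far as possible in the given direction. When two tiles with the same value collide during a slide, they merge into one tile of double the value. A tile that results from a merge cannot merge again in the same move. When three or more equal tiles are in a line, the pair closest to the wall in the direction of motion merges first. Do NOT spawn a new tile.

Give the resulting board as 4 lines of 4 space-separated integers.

Answer:  0  0  0 16
16  2 64 32
 0  0 64 32
 0  0  0  8

Derivation:
Slide right:
row 0: [0, 0, 0, 16] -> [0, 0, 0, 16]
row 1: [16, 2, 64, 32] -> [16, 2, 64, 32]
row 2: [0, 64, 32, 0] -> [0, 0, 64, 32]
row 3: [8, 0, 0, 0] -> [0, 0, 0, 8]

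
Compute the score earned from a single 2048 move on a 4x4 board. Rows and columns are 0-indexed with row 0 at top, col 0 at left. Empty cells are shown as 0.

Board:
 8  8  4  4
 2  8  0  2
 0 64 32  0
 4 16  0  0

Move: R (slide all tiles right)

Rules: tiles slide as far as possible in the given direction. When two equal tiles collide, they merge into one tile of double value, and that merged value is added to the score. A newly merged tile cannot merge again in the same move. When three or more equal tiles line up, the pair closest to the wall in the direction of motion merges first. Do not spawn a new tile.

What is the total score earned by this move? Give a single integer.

Slide right:
row 0: [8, 8, 4, 4] -> [0, 0, 16, 8]  score +24 (running 24)
row 1: [2, 8, 0, 2] -> [0, 2, 8, 2]  score +0 (running 24)
row 2: [0, 64, 32, 0] -> [0, 0, 64, 32]  score +0 (running 24)
row 3: [4, 16, 0, 0] -> [0, 0, 4, 16]  score +0 (running 24)
Board after move:
 0  0 16  8
 0  2  8  2
 0  0 64 32
 0  0  4 16

Answer: 24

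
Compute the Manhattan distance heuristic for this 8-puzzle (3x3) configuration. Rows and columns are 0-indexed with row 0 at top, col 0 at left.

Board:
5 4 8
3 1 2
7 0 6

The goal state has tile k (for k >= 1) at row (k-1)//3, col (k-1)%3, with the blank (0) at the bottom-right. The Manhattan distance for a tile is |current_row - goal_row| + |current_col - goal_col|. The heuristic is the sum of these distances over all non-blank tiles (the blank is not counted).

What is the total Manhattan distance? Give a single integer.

Tile 5: at (0,0), goal (1,1), distance |0-1|+|0-1| = 2
Tile 4: at (0,1), goal (1,0), distance |0-1|+|1-0| = 2
Tile 8: at (0,2), goal (2,1), distance |0-2|+|2-1| = 3
Tile 3: at (1,0), goal (0,2), distance |1-0|+|0-2| = 3
Tile 1: at (1,1), goal (0,0), distance |1-0|+|1-0| = 2
Tile 2: at (1,2), goal (0,1), distance |1-0|+|2-1| = 2
Tile 7: at (2,0), goal (2,0), distance |2-2|+|0-0| = 0
Tile 6: at (2,2), goal (1,2), distance |2-1|+|2-2| = 1
Sum: 2 + 2 + 3 + 3 + 2 + 2 + 0 + 1 = 15

Answer: 15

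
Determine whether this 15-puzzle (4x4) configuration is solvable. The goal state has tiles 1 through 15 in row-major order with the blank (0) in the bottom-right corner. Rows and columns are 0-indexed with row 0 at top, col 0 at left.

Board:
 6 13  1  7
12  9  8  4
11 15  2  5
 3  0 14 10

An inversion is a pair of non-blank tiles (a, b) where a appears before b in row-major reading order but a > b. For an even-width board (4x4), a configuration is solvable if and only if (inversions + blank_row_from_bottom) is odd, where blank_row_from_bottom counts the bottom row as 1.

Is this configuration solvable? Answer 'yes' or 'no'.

Answer: yes

Derivation:
Inversions: 50
Blank is in row 3 (0-indexed from top), which is row 1 counting from the bottom (bottom = 1).
50 + 1 = 51, which is odd, so the puzzle is solvable.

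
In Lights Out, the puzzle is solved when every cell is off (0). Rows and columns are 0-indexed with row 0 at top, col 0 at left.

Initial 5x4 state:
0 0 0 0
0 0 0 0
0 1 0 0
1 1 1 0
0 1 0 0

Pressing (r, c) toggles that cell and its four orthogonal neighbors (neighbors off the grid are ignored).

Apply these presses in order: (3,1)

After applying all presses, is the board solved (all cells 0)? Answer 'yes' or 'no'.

After press 1 at (3,1):
0 0 0 0
0 0 0 0
0 0 0 0
0 0 0 0
0 0 0 0

Lights still on: 0

Answer: yes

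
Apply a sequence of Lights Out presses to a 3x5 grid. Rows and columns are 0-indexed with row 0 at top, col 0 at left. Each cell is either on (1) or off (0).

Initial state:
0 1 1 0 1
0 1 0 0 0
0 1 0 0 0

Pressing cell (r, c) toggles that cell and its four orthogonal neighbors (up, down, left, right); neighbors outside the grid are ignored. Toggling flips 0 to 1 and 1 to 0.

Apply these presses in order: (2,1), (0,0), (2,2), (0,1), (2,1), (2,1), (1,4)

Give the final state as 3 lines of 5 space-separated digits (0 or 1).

Answer: 0 1 0 0 0
1 1 1 1 1
1 1 0 1 1

Derivation:
After press 1 at (2,1):
0 1 1 0 1
0 0 0 0 0
1 0 1 0 0

After press 2 at (0,0):
1 0 1 0 1
1 0 0 0 0
1 0 1 0 0

After press 3 at (2,2):
1 0 1 0 1
1 0 1 0 0
1 1 0 1 0

After press 4 at (0,1):
0 1 0 0 1
1 1 1 0 0
1 1 0 1 0

After press 5 at (2,1):
0 1 0 0 1
1 0 1 0 0
0 0 1 1 0

After press 6 at (2,1):
0 1 0 0 1
1 1 1 0 0
1 1 0 1 0

After press 7 at (1,4):
0 1 0 0 0
1 1 1 1 1
1 1 0 1 1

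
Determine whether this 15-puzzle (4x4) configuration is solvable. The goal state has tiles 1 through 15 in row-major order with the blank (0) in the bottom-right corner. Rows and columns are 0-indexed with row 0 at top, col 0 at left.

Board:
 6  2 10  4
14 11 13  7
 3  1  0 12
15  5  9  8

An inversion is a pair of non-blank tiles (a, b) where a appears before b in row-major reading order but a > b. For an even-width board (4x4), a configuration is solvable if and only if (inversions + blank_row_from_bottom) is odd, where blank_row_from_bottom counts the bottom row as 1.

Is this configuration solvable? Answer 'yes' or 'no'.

Answer: no

Derivation:
Inversions: 48
Blank is in row 2 (0-indexed from top), which is row 2 counting from the bottom (bottom = 1).
48 + 2 = 50, which is even, so the puzzle is not solvable.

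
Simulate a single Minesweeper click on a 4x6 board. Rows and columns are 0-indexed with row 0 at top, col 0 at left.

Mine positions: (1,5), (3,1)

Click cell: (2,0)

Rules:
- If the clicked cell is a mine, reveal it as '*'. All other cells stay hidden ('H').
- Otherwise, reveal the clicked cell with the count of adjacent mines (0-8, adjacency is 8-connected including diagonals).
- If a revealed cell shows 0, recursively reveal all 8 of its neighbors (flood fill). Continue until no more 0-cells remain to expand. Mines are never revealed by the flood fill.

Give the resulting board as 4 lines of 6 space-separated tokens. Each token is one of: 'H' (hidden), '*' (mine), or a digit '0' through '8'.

H H H H H H
H H H H H H
1 H H H H H
H H H H H H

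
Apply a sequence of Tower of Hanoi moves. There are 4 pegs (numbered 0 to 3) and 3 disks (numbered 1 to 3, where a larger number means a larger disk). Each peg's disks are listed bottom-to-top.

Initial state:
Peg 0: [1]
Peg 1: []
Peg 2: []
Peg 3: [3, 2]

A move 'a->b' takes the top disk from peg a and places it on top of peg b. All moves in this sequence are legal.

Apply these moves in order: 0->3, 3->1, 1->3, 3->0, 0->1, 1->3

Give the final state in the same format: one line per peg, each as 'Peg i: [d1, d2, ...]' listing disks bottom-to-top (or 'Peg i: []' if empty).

After move 1 (0->3):
Peg 0: []
Peg 1: []
Peg 2: []
Peg 3: [3, 2, 1]

After move 2 (3->1):
Peg 0: []
Peg 1: [1]
Peg 2: []
Peg 3: [3, 2]

After move 3 (1->3):
Peg 0: []
Peg 1: []
Peg 2: []
Peg 3: [3, 2, 1]

After move 4 (3->0):
Peg 0: [1]
Peg 1: []
Peg 2: []
Peg 3: [3, 2]

After move 5 (0->1):
Peg 0: []
Peg 1: [1]
Peg 2: []
Peg 3: [3, 2]

After move 6 (1->3):
Peg 0: []
Peg 1: []
Peg 2: []
Peg 3: [3, 2, 1]

Answer: Peg 0: []
Peg 1: []
Peg 2: []
Peg 3: [3, 2, 1]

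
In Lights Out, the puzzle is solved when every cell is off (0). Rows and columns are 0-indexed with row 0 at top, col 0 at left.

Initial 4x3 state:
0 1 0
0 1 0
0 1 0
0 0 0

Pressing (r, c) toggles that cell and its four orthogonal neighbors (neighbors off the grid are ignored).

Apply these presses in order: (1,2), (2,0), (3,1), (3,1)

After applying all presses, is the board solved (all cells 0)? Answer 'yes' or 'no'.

After press 1 at (1,2):
0 1 1
0 0 1
0 1 1
0 0 0

After press 2 at (2,0):
0 1 1
1 0 1
1 0 1
1 0 0

After press 3 at (3,1):
0 1 1
1 0 1
1 1 1
0 1 1

After press 4 at (3,1):
0 1 1
1 0 1
1 0 1
1 0 0

Lights still on: 7

Answer: no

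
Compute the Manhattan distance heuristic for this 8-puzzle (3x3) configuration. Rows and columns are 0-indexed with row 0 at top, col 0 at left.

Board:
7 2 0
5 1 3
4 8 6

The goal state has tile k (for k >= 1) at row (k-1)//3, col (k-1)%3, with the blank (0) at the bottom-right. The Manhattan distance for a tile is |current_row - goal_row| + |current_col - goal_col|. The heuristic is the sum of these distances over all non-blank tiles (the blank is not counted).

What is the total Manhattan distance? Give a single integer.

Answer: 8

Derivation:
Tile 7: at (0,0), goal (2,0), distance |0-2|+|0-0| = 2
Tile 2: at (0,1), goal (0,1), distance |0-0|+|1-1| = 0
Tile 5: at (1,0), goal (1,1), distance |1-1|+|0-1| = 1
Tile 1: at (1,1), goal (0,0), distance |1-0|+|1-0| = 2
Tile 3: at (1,2), goal (0,2), distance |1-0|+|2-2| = 1
Tile 4: at (2,0), goal (1,0), distance |2-1|+|0-0| = 1
Tile 8: at (2,1), goal (2,1), distance |2-2|+|1-1| = 0
Tile 6: at (2,2), goal (1,2), distance |2-1|+|2-2| = 1
Sum: 2 + 0 + 1 + 2 + 1 + 1 + 0 + 1 = 8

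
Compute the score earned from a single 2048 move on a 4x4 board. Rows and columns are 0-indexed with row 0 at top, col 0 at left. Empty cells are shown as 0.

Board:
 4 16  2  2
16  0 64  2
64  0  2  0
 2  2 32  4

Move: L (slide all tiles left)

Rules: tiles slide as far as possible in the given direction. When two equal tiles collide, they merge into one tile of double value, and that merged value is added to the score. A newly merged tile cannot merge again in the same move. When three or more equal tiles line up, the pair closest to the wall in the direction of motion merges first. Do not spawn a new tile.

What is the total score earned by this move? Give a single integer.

Slide left:
row 0: [4, 16, 2, 2] -> [4, 16, 4, 0]  score +4 (running 4)
row 1: [16, 0, 64, 2] -> [16, 64, 2, 0]  score +0 (running 4)
row 2: [64, 0, 2, 0] -> [64, 2, 0, 0]  score +0 (running 4)
row 3: [2, 2, 32, 4] -> [4, 32, 4, 0]  score +4 (running 8)
Board after move:
 4 16  4  0
16 64  2  0
64  2  0  0
 4 32  4  0

Answer: 8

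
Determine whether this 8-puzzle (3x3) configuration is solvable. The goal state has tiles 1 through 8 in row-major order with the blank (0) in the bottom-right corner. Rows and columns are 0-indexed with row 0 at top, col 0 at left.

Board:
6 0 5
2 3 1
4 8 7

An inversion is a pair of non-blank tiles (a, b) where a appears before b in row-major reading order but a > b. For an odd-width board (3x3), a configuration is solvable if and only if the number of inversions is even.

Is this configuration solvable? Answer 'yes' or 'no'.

Answer: yes

Derivation:
Inversions (pairs i<j in row-major order where tile[i] > tile[j] > 0): 12
12 is even, so the puzzle is solvable.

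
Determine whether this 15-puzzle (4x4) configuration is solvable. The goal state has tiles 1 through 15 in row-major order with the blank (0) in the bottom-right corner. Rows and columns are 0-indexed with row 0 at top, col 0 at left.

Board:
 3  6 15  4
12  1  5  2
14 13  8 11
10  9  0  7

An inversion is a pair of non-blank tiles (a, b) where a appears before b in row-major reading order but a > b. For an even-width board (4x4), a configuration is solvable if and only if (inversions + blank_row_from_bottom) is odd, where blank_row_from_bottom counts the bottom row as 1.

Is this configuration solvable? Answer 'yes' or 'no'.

Inversions: 47
Blank is in row 3 (0-indexed from top), which is row 1 counting from the bottom (bottom = 1).
47 + 1 = 48, which is even, so the puzzle is not solvable.

Answer: no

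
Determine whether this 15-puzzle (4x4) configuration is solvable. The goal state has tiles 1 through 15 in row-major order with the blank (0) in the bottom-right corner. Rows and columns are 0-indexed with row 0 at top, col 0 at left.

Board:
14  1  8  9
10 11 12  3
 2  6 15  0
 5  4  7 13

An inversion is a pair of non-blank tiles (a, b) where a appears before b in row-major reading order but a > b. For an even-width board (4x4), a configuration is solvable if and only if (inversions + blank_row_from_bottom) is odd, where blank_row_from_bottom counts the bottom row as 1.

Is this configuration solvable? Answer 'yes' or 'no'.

Inversions: 51
Blank is in row 2 (0-indexed from top), which is row 2 counting from the bottom (bottom = 1).
51 + 2 = 53, which is odd, so the puzzle is solvable.

Answer: yes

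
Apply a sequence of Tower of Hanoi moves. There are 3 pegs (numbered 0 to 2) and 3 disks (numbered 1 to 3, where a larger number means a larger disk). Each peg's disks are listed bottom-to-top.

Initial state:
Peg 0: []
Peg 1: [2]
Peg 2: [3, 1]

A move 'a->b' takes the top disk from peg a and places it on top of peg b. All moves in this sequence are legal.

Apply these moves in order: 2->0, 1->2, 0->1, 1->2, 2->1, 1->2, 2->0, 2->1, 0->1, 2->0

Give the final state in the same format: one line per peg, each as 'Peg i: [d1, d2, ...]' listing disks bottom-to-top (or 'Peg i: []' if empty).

After move 1 (2->0):
Peg 0: [1]
Peg 1: [2]
Peg 2: [3]

After move 2 (1->2):
Peg 0: [1]
Peg 1: []
Peg 2: [3, 2]

After move 3 (0->1):
Peg 0: []
Peg 1: [1]
Peg 2: [3, 2]

After move 4 (1->2):
Peg 0: []
Peg 1: []
Peg 2: [3, 2, 1]

After move 5 (2->1):
Peg 0: []
Peg 1: [1]
Peg 2: [3, 2]

After move 6 (1->2):
Peg 0: []
Peg 1: []
Peg 2: [3, 2, 1]

After move 7 (2->0):
Peg 0: [1]
Peg 1: []
Peg 2: [3, 2]

After move 8 (2->1):
Peg 0: [1]
Peg 1: [2]
Peg 2: [3]

After move 9 (0->1):
Peg 0: []
Peg 1: [2, 1]
Peg 2: [3]

After move 10 (2->0):
Peg 0: [3]
Peg 1: [2, 1]
Peg 2: []

Answer: Peg 0: [3]
Peg 1: [2, 1]
Peg 2: []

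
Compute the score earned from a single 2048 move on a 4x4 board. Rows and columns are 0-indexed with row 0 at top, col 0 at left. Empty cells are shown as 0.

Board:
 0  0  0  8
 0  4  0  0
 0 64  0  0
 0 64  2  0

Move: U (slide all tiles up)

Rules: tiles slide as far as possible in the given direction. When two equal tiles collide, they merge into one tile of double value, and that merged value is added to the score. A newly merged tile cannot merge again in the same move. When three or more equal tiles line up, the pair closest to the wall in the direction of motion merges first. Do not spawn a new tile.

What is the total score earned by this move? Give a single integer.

Slide up:
col 0: [0, 0, 0, 0] -> [0, 0, 0, 0]  score +0 (running 0)
col 1: [0, 4, 64, 64] -> [4, 128, 0, 0]  score +128 (running 128)
col 2: [0, 0, 0, 2] -> [2, 0, 0, 0]  score +0 (running 128)
col 3: [8, 0, 0, 0] -> [8, 0, 0, 0]  score +0 (running 128)
Board after move:
  0   4   2   8
  0 128   0   0
  0   0   0   0
  0   0   0   0

Answer: 128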